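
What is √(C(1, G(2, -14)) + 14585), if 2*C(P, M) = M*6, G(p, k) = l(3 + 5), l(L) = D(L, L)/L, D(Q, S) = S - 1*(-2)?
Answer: √58355/2 ≈ 120.78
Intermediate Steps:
D(Q, S) = 2 + S (D(Q, S) = S + 2 = 2 + S)
l(L) = (2 + L)/L
G(p, k) = 5/4 (G(p, k) = (2 + (3 + 5))/(3 + 5) = (2 + 8)/8 = (⅛)*10 = 5/4)
C(P, M) = 3*M (C(P, M) = (M*6)/2 = (6*M)/2 = 3*M)
√(C(1, G(2, -14)) + 14585) = √(3*(5/4) + 14585) = √(15/4 + 14585) = √(58355/4) = √58355/2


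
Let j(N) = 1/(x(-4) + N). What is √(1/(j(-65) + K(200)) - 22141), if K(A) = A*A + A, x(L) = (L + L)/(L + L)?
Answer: I*√146557803664073405/2572799 ≈ 148.8*I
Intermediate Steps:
x(L) = 1 (x(L) = (2*L)/((2*L)) = (2*L)*(1/(2*L)) = 1)
K(A) = A + A² (K(A) = A² + A = A + A²)
j(N) = 1/(1 + N)
√(1/(j(-65) + K(200)) - 22141) = √(1/(1/(1 - 65) + 200*(1 + 200)) - 22141) = √(1/(1/(-64) + 200*201) - 22141) = √(1/(-1/64 + 40200) - 22141) = √(1/(2572799/64) - 22141) = √(64/2572799 - 22141) = √(-56964342595/2572799) = I*√146557803664073405/2572799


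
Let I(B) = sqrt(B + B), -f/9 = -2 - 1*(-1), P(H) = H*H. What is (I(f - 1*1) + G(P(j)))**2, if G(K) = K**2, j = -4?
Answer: 67600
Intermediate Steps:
P(H) = H**2
f = 9 (f = -9*(-2 - 1*(-1)) = -9*(-2 + 1) = -9*(-1) = 9)
I(B) = sqrt(2)*sqrt(B) (I(B) = sqrt(2*B) = sqrt(2)*sqrt(B))
(I(f - 1*1) + G(P(j)))**2 = (sqrt(2)*sqrt(9 - 1*1) + ((-4)**2)**2)**2 = (sqrt(2)*sqrt(9 - 1) + 16**2)**2 = (sqrt(2)*sqrt(8) + 256)**2 = (sqrt(2)*(2*sqrt(2)) + 256)**2 = (4 + 256)**2 = 260**2 = 67600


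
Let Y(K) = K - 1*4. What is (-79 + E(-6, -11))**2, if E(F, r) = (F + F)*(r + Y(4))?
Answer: 2809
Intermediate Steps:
Y(K) = -4 + K (Y(K) = K - 4 = -4 + K)
E(F, r) = 2*F*r (E(F, r) = (F + F)*(r + (-4 + 4)) = (2*F)*(r + 0) = (2*F)*r = 2*F*r)
(-79 + E(-6, -11))**2 = (-79 + 2*(-6)*(-11))**2 = (-79 + 132)**2 = 53**2 = 2809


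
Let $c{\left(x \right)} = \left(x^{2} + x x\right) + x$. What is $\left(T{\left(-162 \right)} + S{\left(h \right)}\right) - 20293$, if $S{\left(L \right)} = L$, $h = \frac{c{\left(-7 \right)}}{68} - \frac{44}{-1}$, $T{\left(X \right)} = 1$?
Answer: $- \frac{1376773}{68} \approx -20247.0$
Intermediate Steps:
$c{\left(x \right)} = x + 2 x^{2}$ ($c{\left(x \right)} = \left(x^{2} + x^{2}\right) + x = 2 x^{2} + x = x + 2 x^{2}$)
$h = \frac{3083}{68}$ ($h = \frac{\left(-7\right) \left(1 + 2 \left(-7\right)\right)}{68} - \frac{44}{-1} = - 7 \left(1 - 14\right) \frac{1}{68} - -44 = \left(-7\right) \left(-13\right) \frac{1}{68} + 44 = 91 \cdot \frac{1}{68} + 44 = \frac{91}{68} + 44 = \frac{3083}{68} \approx 45.338$)
$\left(T{\left(-162 \right)} + S{\left(h \right)}\right) - 20293 = \left(1 + \frac{3083}{68}\right) - 20293 = \frac{3151}{68} - 20293 = - \frac{1376773}{68}$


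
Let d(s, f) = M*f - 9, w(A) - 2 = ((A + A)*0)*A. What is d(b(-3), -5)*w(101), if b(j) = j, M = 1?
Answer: -28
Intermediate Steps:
w(A) = 2 (w(A) = 2 + ((A + A)*0)*A = 2 + ((2*A)*0)*A = 2 + 0*A = 2 + 0 = 2)
d(s, f) = -9 + f (d(s, f) = 1*f - 9 = f - 9 = -9 + f)
d(b(-3), -5)*w(101) = (-9 - 5)*2 = -14*2 = -28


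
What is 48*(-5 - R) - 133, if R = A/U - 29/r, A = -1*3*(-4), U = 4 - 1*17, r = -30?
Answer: -24381/65 ≈ -375.09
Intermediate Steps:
U = -13 (U = 4 - 17 = -13)
A = 12 (A = -3*(-4) = 12)
R = 17/390 (R = 12/(-13) - 29/(-30) = 12*(-1/13) - 29*(-1/30) = -12/13 + 29/30 = 17/390 ≈ 0.043590)
48*(-5 - R) - 133 = 48*(-5 - 1*17/390) - 133 = 48*(-5 - 17/390) - 133 = 48*(-1967/390) - 133 = -15736/65 - 133 = -24381/65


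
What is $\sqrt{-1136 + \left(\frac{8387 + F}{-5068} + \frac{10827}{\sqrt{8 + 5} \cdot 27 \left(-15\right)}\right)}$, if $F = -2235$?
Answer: $\frac{\sqrt{-69416803023750 - 125525573355 \sqrt{13}}}{247065} \approx 33.832 i$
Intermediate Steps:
$\sqrt{-1136 + \left(\frac{8387 + F}{-5068} + \frac{10827}{\sqrt{8 + 5} \cdot 27 \left(-15\right)}\right)} = \sqrt{-1136 + \left(\frac{8387 - 2235}{-5068} + \frac{10827}{\sqrt{8 + 5} \cdot 27 \left(-15\right)}\right)} = \sqrt{-1136 + \left(6152 \left(- \frac{1}{5068}\right) + \frac{10827}{\sqrt{13} \cdot 27 \left(-15\right)}\right)} = \sqrt{-1136 + \left(- \frac{1538}{1267} + \frac{10827}{27 \sqrt{13} \left(-15\right)}\right)} = \sqrt{-1136 + \left(- \frac{1538}{1267} + \frac{10827}{\left(-405\right) \sqrt{13}}\right)} = \sqrt{-1136 + \left(- \frac{1538}{1267} + 10827 \left(- \frac{\sqrt{13}}{5265}\right)\right)} = \sqrt{-1136 - \left(\frac{1538}{1267} + \frac{401 \sqrt{13}}{195}\right)} = \sqrt{- \frac{1440850}{1267} - \frac{401 \sqrt{13}}{195}}$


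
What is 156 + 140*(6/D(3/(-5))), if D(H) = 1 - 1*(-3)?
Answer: 366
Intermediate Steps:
D(H) = 4 (D(H) = 1 + 3 = 4)
156 + 140*(6/D(3/(-5))) = 156 + 140*(6/4) = 156 + 140*(6*(¼)) = 156 + 140*(3/2) = 156 + 210 = 366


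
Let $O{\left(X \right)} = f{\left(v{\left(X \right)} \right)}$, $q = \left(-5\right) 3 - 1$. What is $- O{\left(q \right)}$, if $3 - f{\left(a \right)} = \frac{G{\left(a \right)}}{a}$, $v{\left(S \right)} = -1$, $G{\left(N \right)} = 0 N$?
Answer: $-3$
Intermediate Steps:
$G{\left(N \right)} = 0$
$q = -16$ ($q = -15 - 1 = -16$)
$f{\left(a \right)} = 3$ ($f{\left(a \right)} = 3 - \frac{0}{a} = 3 - 0 = 3 + 0 = 3$)
$O{\left(X \right)} = 3$
$- O{\left(q \right)} = \left(-1\right) 3 = -3$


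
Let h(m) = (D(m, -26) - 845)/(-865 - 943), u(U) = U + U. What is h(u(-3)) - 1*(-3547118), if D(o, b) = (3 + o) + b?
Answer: 3206595109/904 ≈ 3.5471e+6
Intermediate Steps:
D(o, b) = 3 + b + o
u(U) = 2*U
h(m) = 217/452 - m/1808 (h(m) = ((3 - 26 + m) - 845)/(-865 - 943) = ((-23 + m) - 845)/(-1808) = (-868 + m)*(-1/1808) = 217/452 - m/1808)
h(u(-3)) - 1*(-3547118) = (217/452 - (-3)/904) - 1*(-3547118) = (217/452 - 1/1808*(-6)) + 3547118 = (217/452 + 3/904) + 3547118 = 437/904 + 3547118 = 3206595109/904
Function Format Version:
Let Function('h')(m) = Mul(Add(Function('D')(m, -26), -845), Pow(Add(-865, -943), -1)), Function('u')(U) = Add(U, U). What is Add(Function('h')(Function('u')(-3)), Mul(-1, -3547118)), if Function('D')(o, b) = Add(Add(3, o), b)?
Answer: Rational(3206595109, 904) ≈ 3.5471e+6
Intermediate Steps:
Function('D')(o, b) = Add(3, b, o)
Function('u')(U) = Mul(2, U)
Function('h')(m) = Add(Rational(217, 452), Mul(Rational(-1, 1808), m)) (Function('h')(m) = Mul(Add(Add(3, -26, m), -845), Pow(Add(-865, -943), -1)) = Mul(Add(Add(-23, m), -845), Pow(-1808, -1)) = Mul(Add(-868, m), Rational(-1, 1808)) = Add(Rational(217, 452), Mul(Rational(-1, 1808), m)))
Add(Function('h')(Function('u')(-3)), Mul(-1, -3547118)) = Add(Add(Rational(217, 452), Mul(Rational(-1, 1808), Mul(2, -3))), Mul(-1, -3547118)) = Add(Add(Rational(217, 452), Mul(Rational(-1, 1808), -6)), 3547118) = Add(Add(Rational(217, 452), Rational(3, 904)), 3547118) = Add(Rational(437, 904), 3547118) = Rational(3206595109, 904)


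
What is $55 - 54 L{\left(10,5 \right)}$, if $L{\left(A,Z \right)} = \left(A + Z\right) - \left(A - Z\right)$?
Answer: $-485$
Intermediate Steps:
$L{\left(A,Z \right)} = 2 Z$
$55 - 54 L{\left(10,5 \right)} = 55 - 54 \cdot 2 \cdot 5 = 55 - 540 = -485$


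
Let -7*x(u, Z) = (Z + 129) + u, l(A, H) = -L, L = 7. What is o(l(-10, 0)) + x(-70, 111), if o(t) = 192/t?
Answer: -362/7 ≈ -51.714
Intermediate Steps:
l(A, H) = -7 (l(A, H) = -1*7 = -7)
x(u, Z) = -129/7 - Z/7 - u/7 (x(u, Z) = -((Z + 129) + u)/7 = -((129 + Z) + u)/7 = -(129 + Z + u)/7 = -129/7 - Z/7 - u/7)
o(l(-10, 0)) + x(-70, 111) = 192/(-7) + (-129/7 - 1/7*111 - 1/7*(-70)) = 192*(-1/7) + (-129/7 - 111/7 + 10) = -192/7 - 170/7 = -362/7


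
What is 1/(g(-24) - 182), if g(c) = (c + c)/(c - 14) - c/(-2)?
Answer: -19/3662 ≈ -0.0051884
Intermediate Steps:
g(c) = c/2 + 2*c/(-14 + c) (g(c) = (2*c)/(-14 + c) - c*(-1)/2 = 2*c/(-14 + c) - (-1)*c/2 = 2*c/(-14 + c) + c/2 = c/2 + 2*c/(-14 + c))
1/(g(-24) - 182) = 1/((1/2)*(-24)*(-10 - 24)/(-14 - 24) - 182) = 1/((1/2)*(-24)*(-34)/(-38) - 182) = 1/((1/2)*(-24)*(-1/38)*(-34) - 182) = 1/(-204/19 - 182) = 1/(-3662/19) = -19/3662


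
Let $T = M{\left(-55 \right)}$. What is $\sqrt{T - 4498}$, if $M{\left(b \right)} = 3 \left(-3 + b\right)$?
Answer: $8 i \sqrt{73} \approx 68.352 i$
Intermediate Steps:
$M{\left(b \right)} = -9 + 3 b$
$T = -174$ ($T = -9 + 3 \left(-55\right) = -9 - 165 = -174$)
$\sqrt{T - 4498} = \sqrt{-174 - 4498} = \sqrt{-4672} = 8 i \sqrt{73}$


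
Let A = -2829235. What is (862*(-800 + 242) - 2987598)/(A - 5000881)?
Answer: 1734297/3915058 ≈ 0.44298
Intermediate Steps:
(862*(-800 + 242) - 2987598)/(A - 5000881) = (862*(-800 + 242) - 2987598)/(-2829235 - 5000881) = (862*(-558) - 2987598)/(-7830116) = (-480996 - 2987598)*(-1/7830116) = -3468594*(-1/7830116) = 1734297/3915058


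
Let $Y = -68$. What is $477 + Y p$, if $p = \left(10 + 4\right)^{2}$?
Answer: $-12851$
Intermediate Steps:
$p = 196$ ($p = 14^{2} = 196$)
$477 + Y p = 477 - 13328 = -12851$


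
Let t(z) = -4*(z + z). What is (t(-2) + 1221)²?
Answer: 1530169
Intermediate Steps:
t(z) = -8*z
(t(-2) + 1221)² = (-8*(-2) + 1221)² = (16 + 1221)² = 1237² = 1530169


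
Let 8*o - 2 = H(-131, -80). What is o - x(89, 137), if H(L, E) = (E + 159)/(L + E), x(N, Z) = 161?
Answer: -271425/1688 ≈ -160.80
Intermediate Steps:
H(L, E) = (159 + E)/(E + L)
o = 343/1688 (o = ¼ + ((159 - 80)/(-80 - 131))/8 = ¼ + (79/(-211))/8 = ¼ + (-1/211*79)/8 = ¼ + (⅛)*(-79/211) = ¼ - 79/1688 = 343/1688 ≈ 0.20320)
o - x(89, 137) = 343/1688 - 1*161 = 343/1688 - 161 = -271425/1688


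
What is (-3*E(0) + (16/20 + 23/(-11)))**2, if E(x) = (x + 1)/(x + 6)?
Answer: 38809/12100 ≈ 3.2074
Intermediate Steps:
E(x) = (1 + x)/(6 + x)
(-3*E(0) + (16/20 + 23/(-11)))**2 = (-3*(1 + 0)/(6 + 0) + (16/20 + 23/(-11)))**2 = (-3/6 + (16*(1/20) + 23*(-1/11)))**2 = (-1/2 + (4/5 - 23/11))**2 = (-3*1/6 - 71/55)**2 = (-1/2 - 71/55)**2 = (-197/110)**2 = 38809/12100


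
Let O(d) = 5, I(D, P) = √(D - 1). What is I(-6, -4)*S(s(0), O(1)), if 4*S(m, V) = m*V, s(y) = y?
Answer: 0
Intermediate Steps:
I(D, P) = √(-1 + D)
S(m, V) = V*m/4 (S(m, V) = (m*V)/4 = (V*m)/4 = V*m/4)
I(-6, -4)*S(s(0), O(1)) = √(-1 - 6)*((¼)*5*0) = √(-7)*0 = (I*√7)*0 = 0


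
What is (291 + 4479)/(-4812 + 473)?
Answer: -4770/4339 ≈ -1.0993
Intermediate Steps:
(291 + 4479)/(-4812 + 473) = 4770/(-4339) = 4770*(-1/4339) = -4770/4339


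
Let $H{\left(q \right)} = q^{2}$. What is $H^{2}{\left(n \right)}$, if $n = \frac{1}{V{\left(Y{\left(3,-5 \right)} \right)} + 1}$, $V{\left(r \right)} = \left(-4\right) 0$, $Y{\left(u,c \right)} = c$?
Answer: $1$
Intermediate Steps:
$V{\left(r \right)} = 0$
$n = 1$ ($n = \frac{1}{0 + 1} = 1^{-1} = 1$)
$H^{2}{\left(n \right)} = \left(1^{2}\right)^{2} = 1^{2} = 1$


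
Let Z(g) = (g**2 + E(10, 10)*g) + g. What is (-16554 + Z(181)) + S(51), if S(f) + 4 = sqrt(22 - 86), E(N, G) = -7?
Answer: 15117 + 8*I ≈ 15117.0 + 8.0*I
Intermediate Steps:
Z(g) = g**2 - 6*g (Z(g) = (g**2 - 7*g) + g = g**2 - 6*g)
S(f) = -4 + 8*I (S(f) = -4 + sqrt(22 - 86) = -4 + sqrt(-64) = -4 + 8*I)
(-16554 + Z(181)) + S(51) = (-16554 + 181*(-6 + 181)) + (-4 + 8*I) = (-16554 + 181*175) + (-4 + 8*I) = (-16554 + 31675) + (-4 + 8*I) = 15121 + (-4 + 8*I) = 15117 + 8*I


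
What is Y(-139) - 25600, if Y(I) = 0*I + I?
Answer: -25739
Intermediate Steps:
Y(I) = I (Y(I) = 0 + I = I)
Y(-139) - 25600 = -139 - 25600 = -25739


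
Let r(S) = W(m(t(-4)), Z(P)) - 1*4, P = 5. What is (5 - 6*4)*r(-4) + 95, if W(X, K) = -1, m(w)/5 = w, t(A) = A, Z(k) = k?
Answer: 190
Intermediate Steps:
m(w) = 5*w
r(S) = -5 (r(S) = -1 - 1*4 = -1 - 4 = -5)
(5 - 6*4)*r(-4) + 95 = (5 - 6*4)*(-5) + 95 = (5 - 24)*(-5) + 95 = -19*(-5) + 95 = 95 + 95 = 190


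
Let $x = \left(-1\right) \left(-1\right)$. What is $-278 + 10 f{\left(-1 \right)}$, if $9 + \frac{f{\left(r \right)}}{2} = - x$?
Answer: $-478$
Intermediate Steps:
$x = 1$
$f{\left(r \right)} = -20$ ($f{\left(r \right)} = -18 + 2 \left(\left(-1\right) 1\right) = -18 + 2 \left(-1\right) = -18 - 2 = -20$)
$-278 + 10 f{\left(-1 \right)} = -278 + 10 \left(-20\right) = -278 - 200 = -478$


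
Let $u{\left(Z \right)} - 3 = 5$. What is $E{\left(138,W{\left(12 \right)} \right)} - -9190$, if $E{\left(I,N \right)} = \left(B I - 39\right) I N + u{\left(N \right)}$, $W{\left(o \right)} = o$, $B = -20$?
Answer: $-4625946$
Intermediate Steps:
$u{\left(Z \right)} = 8$ ($u{\left(Z \right)} = 3 + 5 = 8$)
$E{\left(I,N \right)} = 8 + I N \left(-39 - 20 I\right)$ ($E{\left(I,N \right)} = \left(- 20 I - 39\right) I N + 8 = \left(-39 - 20 I\right) I N + 8 = I \left(-39 - 20 I\right) N + 8 = I N \left(-39 - 20 I\right) + 8 = 8 + I N \left(-39 - 20 I\right)$)
$E{\left(138,W{\left(12 \right)} \right)} - -9190 = \left(8 - 5382 \cdot 12 - 240 \cdot 138^{2}\right) - -9190 = \left(8 - 64584 - 240 \cdot 19044\right) + 9190 = \left(8 - 64584 - 4570560\right) + 9190 = -4635136 + 9190 = -4625946$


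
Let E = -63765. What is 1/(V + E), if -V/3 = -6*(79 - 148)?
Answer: -1/65007 ≈ -1.5383e-5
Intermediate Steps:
V = -1242 (V = -(-18)*(79 - 148) = -(-18)*(-69) = -3*414 = -1242)
1/(V + E) = 1/(-1242 - 63765) = 1/(-65007) = -1/65007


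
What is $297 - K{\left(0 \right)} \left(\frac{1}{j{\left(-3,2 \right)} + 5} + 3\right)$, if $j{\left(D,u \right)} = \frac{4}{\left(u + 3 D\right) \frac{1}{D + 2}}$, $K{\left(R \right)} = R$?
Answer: $297$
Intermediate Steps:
$j{\left(D,u \right)} = \frac{4 \left(2 + D\right)}{u + 3 D}$ ($j{\left(D,u \right)} = \frac{4}{\left(u + 3 D\right) \frac{1}{2 + D}} = \frac{4}{\frac{1}{2 + D} \left(u + 3 D\right)} = 4 \frac{2 + D}{u + 3 D} = \frac{4 \left(2 + D\right)}{u + 3 D}$)
$297 - K{\left(0 \right)} \left(\frac{1}{j{\left(-3,2 \right)} + 5} + 3\right) = 297 - 0 \left(\frac{1}{\frac{4 \left(2 - 3\right)}{2 + 3 \left(-3\right)} + 5} + 3\right) = 297 - 0 \left(\frac{1}{4 \frac{1}{2 - 9} \left(-1\right) + 5} + 3\right) = 297 - 0 \left(\frac{1}{4 \frac{1}{-7} \left(-1\right) + 5} + 3\right) = 297 - 0 \left(\frac{1}{4 \left(- \frac{1}{7}\right) \left(-1\right) + 5} + 3\right) = 297 - 0 \left(\frac{1}{\frac{4}{7} + 5} + 3\right) = 297 - 0 \left(\frac{1}{\frac{39}{7}} + 3\right) = 297 - 0 \left(\frac{7}{39} + 3\right) = 297 - 0 \cdot \frac{124}{39} = 297 - 0 = 297 + 0 = 297$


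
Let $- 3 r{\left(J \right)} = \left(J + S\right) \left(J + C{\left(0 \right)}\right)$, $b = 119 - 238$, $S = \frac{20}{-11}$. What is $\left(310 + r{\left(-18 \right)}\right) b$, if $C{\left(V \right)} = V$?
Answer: $- \frac{250138}{11} \approx -22740.0$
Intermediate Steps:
$S = - \frac{20}{11}$ ($S = 20 \left(- \frac{1}{11}\right) = - \frac{20}{11} \approx -1.8182$)
$b = -119$
$r{\left(J \right)} = - \frac{J \left(- \frac{20}{11} + J\right)}{3}$ ($r{\left(J \right)} = - \frac{\left(J - \frac{20}{11}\right) \left(J + 0\right)}{3} = - \frac{\left(- \frac{20}{11} + J\right) J}{3} = - \frac{J \left(- \frac{20}{11} + J\right)}{3}$)
$\left(310 + r{\left(-18 \right)}\right) b = \left(310 + \frac{1}{33} \left(-18\right) \left(20 - -198\right)\right) \left(-119\right) = \left(310 + \frac{1}{33} \left(-18\right) \left(20 + 198\right)\right) \left(-119\right) = \left(310 + \frac{1}{33} \left(-18\right) 218\right) \left(-119\right) = \left(310 - \frac{1308}{11}\right) \left(-119\right) = \frac{2102}{11} \left(-119\right) = - \frac{250138}{11}$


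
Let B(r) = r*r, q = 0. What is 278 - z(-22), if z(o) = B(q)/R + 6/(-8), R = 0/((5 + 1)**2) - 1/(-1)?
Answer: 1115/4 ≈ 278.75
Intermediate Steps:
B(r) = r**2
R = 1 (R = 0/(6**2) - 1*(-1) = 0/36 + 1 = 0*(1/36) + 1 = 0 + 1 = 1)
z(o) = -3/4 (z(o) = 0**2/1 + 6/(-8) = 0*1 + 6*(-1/8) = 0 - 3/4 = -3/4)
278 - z(-22) = 278 - 1*(-3/4) = 278 + 3/4 = 1115/4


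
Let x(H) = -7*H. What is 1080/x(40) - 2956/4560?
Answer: -35953/7980 ≈ -4.5054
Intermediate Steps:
1080/x(40) - 2956/4560 = 1080/((-7*40)) - 2956/4560 = 1080/(-280) - 2956*1/4560 = 1080*(-1/280) - 739/1140 = -27/7 - 739/1140 = -35953/7980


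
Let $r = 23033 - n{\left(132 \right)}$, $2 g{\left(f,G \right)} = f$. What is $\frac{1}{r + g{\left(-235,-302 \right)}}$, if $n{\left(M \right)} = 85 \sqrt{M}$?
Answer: $\frac{30554}{698888587} + \frac{680 \sqrt{33}}{2096665761} \approx 4.5581 \cdot 10^{-5}$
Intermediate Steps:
$g{\left(f,G \right)} = \frac{f}{2}$
$r = 23033 - 170 \sqrt{33}$ ($r = 23033 - 85 \sqrt{132} = 23033 - 85 \cdot 2 \sqrt{33} = 23033 - 170 \sqrt{33} \approx 22056.0$)
$\frac{1}{r + g{\left(-235,-302 \right)}} = \frac{1}{\left(23033 - 170 \sqrt{33}\right) + \frac{1}{2} \left(-235\right)} = \frac{1}{\left(23033 - 170 \sqrt{33}\right) - \frac{235}{2}} = \frac{1}{\frac{45831}{2} - 170 \sqrt{33}}$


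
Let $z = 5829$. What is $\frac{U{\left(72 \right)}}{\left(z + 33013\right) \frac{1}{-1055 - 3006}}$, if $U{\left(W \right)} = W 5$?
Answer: $- \frac{730980}{19421} \approx -37.639$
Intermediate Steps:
$U{\left(W \right)} = 5 W$
$\frac{U{\left(72 \right)}}{\left(z + 33013\right) \frac{1}{-1055 - 3006}} = \frac{5 \cdot 72}{\left(5829 + 33013\right) \frac{1}{-1055 - 3006}} = \frac{360}{38842 \frac{1}{-4061}} = \frac{360}{38842 \left(- \frac{1}{4061}\right)} = \frac{360}{- \frac{38842}{4061}} = 360 \left(- \frac{4061}{38842}\right) = - \frac{730980}{19421}$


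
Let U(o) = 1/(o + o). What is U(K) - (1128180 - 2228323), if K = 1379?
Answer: 3034194395/2758 ≈ 1.1001e+6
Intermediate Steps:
U(o) = 1/(2*o)
U(K) - (1128180 - 2228323) = (½)/1379 - (1128180 - 2228323) = (½)*(1/1379) - 1*(-1100143) = 1/2758 + 1100143 = 3034194395/2758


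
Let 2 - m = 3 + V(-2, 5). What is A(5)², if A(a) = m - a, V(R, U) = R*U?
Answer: 16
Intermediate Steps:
m = 9 (m = 2 - (3 - 2*5) = 2 - (3 - 10) = 2 - 1*(-7) = 2 + 7 = 9)
A(a) = 9 - a
A(5)² = (9 - 1*5)² = (9 - 5)² = 4² = 16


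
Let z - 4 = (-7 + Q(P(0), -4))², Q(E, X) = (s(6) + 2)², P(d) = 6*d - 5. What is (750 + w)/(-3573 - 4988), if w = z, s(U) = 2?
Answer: -835/8561 ≈ -0.097535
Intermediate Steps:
P(d) = -5 + 6*d
Q(E, X) = 16 (Q(E, X) = (2 + 2)² = 4² = 16)
z = 85 (z = 4 + (-7 + 16)² = 4 + 9² = 4 + 81 = 85)
w = 85
(750 + w)/(-3573 - 4988) = (750 + 85)/(-3573 - 4988) = 835/(-8561) = 835*(-1/8561) = -835/8561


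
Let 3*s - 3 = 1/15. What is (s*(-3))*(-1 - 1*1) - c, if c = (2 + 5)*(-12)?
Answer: 1352/15 ≈ 90.133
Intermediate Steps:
s = 46/45 (s = 1 + (⅓)/15 = 1 + (⅓)*(1/15) = 1 + 1/45 = 46/45 ≈ 1.0222)
c = -84 (c = 7*(-12) = -84)
(s*(-3))*(-1 - 1*1) - c = ((46/45)*(-3))*(-1 - 1*1) - 1*(-84) = -46*(-1 - 1)/15 + 84 = -46/15*(-2) + 84 = 92/15 + 84 = 1352/15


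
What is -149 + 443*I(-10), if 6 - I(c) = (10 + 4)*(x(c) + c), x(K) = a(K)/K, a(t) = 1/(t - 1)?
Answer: 3545994/55 ≈ 64473.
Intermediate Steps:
a(t) = 1/(-1 + t)
x(K) = 1/(K*(-1 + K)) (x(K) = 1/((-1 + K)*K) = 1/(K*(-1 + K)))
I(c) = 6 - 14*c - 14/(c*(-1 + c)) (I(c) = 6 - (10 + 4)*(1/(c*(-1 + c)) + c) = 6 - 14*(c + 1/(c*(-1 + c))) = 6 - (14*c + 14/(c*(-1 + c))) = 6 + (-14*c - 14/(c*(-1 + c))) = 6 - 14*c - 14/(c*(-1 + c)))
-149 + 443*I(-10) = -149 + 443*(2*(-7 - 10*(-1 - 10)*(3 - 7*(-10)))/(-10*(-1 - 10))) = -149 + 443*(2*(-⅒)*(-7 - 10*(-11)*(3 + 70))/(-11)) = -149 + 443*(2*(-⅒)*(-1/11)*(-7 - 10*(-11)*73)) = -149 + 443*(2*(-⅒)*(-1/11)*(-7 + 8030)) = -149 + 443*(2*(-⅒)*(-1/11)*8023) = -149 + 443*(8023/55) = -149 + 3554189/55 = 3545994/55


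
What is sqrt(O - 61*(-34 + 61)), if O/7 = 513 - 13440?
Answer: 2*I*sqrt(23034) ≈ 303.54*I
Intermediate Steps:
O = -90489 (O = 7*(513 - 13440) = 7*(-12927) = -90489)
sqrt(O - 61*(-34 + 61)) = sqrt(-90489 - 61*(-34 + 61)) = sqrt(-90489 - 61*27) = sqrt(-90489 - 1647) = sqrt(-92136) = 2*I*sqrt(23034)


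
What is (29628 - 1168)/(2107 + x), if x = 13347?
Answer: 14230/7727 ≈ 1.8416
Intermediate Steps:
(29628 - 1168)/(2107 + x) = (29628 - 1168)/(2107 + 13347) = 28460/15454 = 28460*(1/15454) = 14230/7727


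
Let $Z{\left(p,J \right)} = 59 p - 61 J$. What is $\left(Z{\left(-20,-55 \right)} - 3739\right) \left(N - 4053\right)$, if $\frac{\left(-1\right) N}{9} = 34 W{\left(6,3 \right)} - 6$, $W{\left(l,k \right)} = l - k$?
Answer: $7690188$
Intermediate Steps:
$Z{\left(p,J \right)} = - 61 J + 59 p$
$N = -864$ ($N = - 9 \left(34 \left(6 - 3\right) - 6\right) = - 9 \left(34 \cdot 3 - 6\right) = - 9 \left(102 - 6\right) = \left(-9\right) 96 = -864$)
$\left(Z{\left(-20,-55 \right)} - 3739\right) \left(N - 4053\right) = \left(\left(\left(-61\right) \left(-55\right) + 59 \left(-20\right)\right) - 3739\right) \left(-864 - 4053\right) = \left(\left(3355 - 1180\right) - 3739\right) \left(-4917\right) = \left(2175 - 3739\right) \left(-4917\right) = \left(-1564\right) \left(-4917\right) = 7690188$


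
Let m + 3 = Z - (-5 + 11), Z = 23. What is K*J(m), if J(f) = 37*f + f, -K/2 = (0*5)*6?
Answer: 0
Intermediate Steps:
K = 0 (K = -2*0*5*6 = -0*6 = -2*0 = 0)
m = 14 (m = -3 + (23 - (-5 + 11)) = -3 + (23 - 1*6) = -3 + (23 - 6) = -3 + 17 = 14)
J(f) = 38*f
K*J(m) = 0*(38*14) = 0*532 = 0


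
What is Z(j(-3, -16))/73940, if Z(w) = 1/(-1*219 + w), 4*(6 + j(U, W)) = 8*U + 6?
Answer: -1/16969230 ≈ -5.8930e-8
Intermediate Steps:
j(U, W) = -9/2 + 2*U (j(U, W) = -6 + (8*U + 6)/4 = -6 + (6 + 8*U)/4 = -6 + (3/2 + 2*U) = -9/2 + 2*U)
Z(w) = 1/(-219 + w)
Z(j(-3, -16))/73940 = 1/((-219 + (-9/2 + 2*(-3)))*73940) = (1/73940)/(-219 + (-9/2 - 6)) = (1/73940)/(-219 - 21/2) = (1/73940)/(-459/2) = -2/459*1/73940 = -1/16969230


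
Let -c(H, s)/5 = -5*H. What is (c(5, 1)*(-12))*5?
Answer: -7500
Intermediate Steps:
c(H, s) = 25*H (c(H, s) = -(-25)*H = 25*H)
(c(5, 1)*(-12))*5 = ((25*5)*(-12))*5 = (125*(-12))*5 = -1500*5 = -7500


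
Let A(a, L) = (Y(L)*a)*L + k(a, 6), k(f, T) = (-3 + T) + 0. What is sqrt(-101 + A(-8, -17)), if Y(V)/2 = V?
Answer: I*sqrt(4722) ≈ 68.717*I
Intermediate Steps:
k(f, T) = -3 + T
Y(V) = 2*V
A(a, L) = 3 + 2*a*L**2 (A(a, L) = ((2*L)*a)*L + (-3 + 6) = (2*L*a)*L + 3 = 2*a*L**2 + 3 = 3 + 2*a*L**2)
sqrt(-101 + A(-8, -17)) = sqrt(-101 + (3 + 2*(-8)*(-17)**2)) = sqrt(-101 + (3 + 2*(-8)*289)) = sqrt(-101 + (3 - 4624)) = sqrt(-101 - 4621) = sqrt(-4722) = I*sqrt(4722)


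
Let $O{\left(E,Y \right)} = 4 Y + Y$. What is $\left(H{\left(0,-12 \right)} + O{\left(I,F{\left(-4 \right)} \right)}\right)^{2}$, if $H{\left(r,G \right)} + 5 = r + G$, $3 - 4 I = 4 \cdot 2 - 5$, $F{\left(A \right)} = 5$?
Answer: $64$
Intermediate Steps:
$I = 0$ ($I = \frac{3}{4} - \frac{4 \cdot 2 - 5}{4} = \frac{3}{4} - \frac{8 - 5}{4} = \frac{3}{4} - \frac{3}{4} = 0$)
$H{\left(r,G \right)} = -5 + G + r$ ($H{\left(r,G \right)} = -5 + \left(r + G\right) = -5 + \left(G + r\right) = -5 + G + r$)
$O{\left(E,Y \right)} = 5 Y$
$\left(H{\left(0,-12 \right)} + O{\left(I,F{\left(-4 \right)} \right)}\right)^{2} = \left(\left(-5 - 12 + 0\right) + 5 \cdot 5\right)^{2} = \left(-17 + 25\right)^{2} = 8^{2} = 64$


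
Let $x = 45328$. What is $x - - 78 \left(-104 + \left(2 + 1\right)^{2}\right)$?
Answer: $37918$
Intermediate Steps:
$x - - 78 \left(-104 + \left(2 + 1\right)^{2}\right) = 45328 - - 78 \left(-104 + \left(2 + 1\right)^{2}\right) = 45328 - - 78 \left(-104 + 3^{2}\right) = 45328 - - 78 \left(-104 + 9\right) = 45328 - \left(-78\right) \left(-95\right) = 45328 - 7410 = 37918$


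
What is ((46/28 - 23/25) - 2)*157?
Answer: -70179/350 ≈ -200.51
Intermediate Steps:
((46/28 - 23/25) - 2)*157 = ((46*(1/28) - 23*1/25) - 2)*157 = ((23/14 - 23/25) - 2)*157 = (253/350 - 2)*157 = -447/350*157 = -70179/350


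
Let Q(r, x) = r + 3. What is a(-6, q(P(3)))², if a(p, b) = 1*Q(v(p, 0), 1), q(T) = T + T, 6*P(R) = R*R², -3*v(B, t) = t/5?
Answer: 9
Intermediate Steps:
v(B, t) = -t/15 (v(B, t) = -t/(3*5) = -t/15)
Q(r, x) = 3 + r
P(R) = R³/6 (P(R) = (R*R²)/6 = R³/6)
q(T) = 2*T
a(p, b) = 3 (a(p, b) = 1*(3 - 1/15*0) = 1*(3 + 0) = 1*3 = 3)
a(-6, q(P(3)))² = 3² = 9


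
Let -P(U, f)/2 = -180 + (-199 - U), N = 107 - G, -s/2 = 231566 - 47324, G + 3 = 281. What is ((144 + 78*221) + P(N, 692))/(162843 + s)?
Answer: -17798/205641 ≈ -0.086549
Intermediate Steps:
G = 278 (G = -3 + 281 = 278)
s = -368484 (s = -2*(231566 - 47324) = -2*184242 = -368484)
N = -171 (N = 107 - 1*278 = 107 - 278 = -171)
P(U, f) = 758 + 2*U (P(U, f) = -2*(-180 + (-199 - U)) = -2*(-379 - U) = 758 + 2*U)
((144 + 78*221) + P(N, 692))/(162843 + s) = ((144 + 78*221) + (758 + 2*(-171)))/(162843 - 368484) = ((144 + 17238) + (758 - 342))/(-205641) = (17382 + 416)*(-1/205641) = 17798*(-1/205641) = -17798/205641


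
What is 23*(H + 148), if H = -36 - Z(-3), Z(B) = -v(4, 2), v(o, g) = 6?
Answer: 2714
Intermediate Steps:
Z(B) = -6 (Z(B) = -1*6 = -6)
H = -30 (H = -36 - 1*(-6) = -36 + 6 = -30)
23*(H + 148) = 23*(-30 + 148) = 23*118 = 2714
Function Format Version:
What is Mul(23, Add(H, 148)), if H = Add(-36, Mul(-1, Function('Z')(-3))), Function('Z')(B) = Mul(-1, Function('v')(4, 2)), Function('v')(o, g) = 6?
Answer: 2714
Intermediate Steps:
Function('Z')(B) = -6 (Function('Z')(B) = Mul(-1, 6) = -6)
H = -30 (H = Add(-36, Mul(-1, -6)) = Add(-36, 6) = -30)
Mul(23, Add(H, 148)) = Mul(23, Add(-30, 148)) = Mul(23, 118) = 2714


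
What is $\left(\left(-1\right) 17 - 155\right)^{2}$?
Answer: $29584$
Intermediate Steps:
$\left(\left(-1\right) 17 - 155\right)^{2} = \left(-17 - 155\right)^{2} = \left(-172\right)^{2} = 29584$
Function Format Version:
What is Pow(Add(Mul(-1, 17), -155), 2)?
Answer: 29584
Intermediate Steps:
Pow(Add(Mul(-1, 17), -155), 2) = Pow(Add(-17, -155), 2) = Pow(-172, 2) = 29584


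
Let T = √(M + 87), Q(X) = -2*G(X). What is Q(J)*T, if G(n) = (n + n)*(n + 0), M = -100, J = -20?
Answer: -1600*I*√13 ≈ -5768.9*I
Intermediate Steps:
G(n) = 2*n² (G(n) = (2*n)*n = 2*n²)
Q(X) = -4*X²
T = I*√13 (T = √(-100 + 87) = √(-13) = I*√13 ≈ 3.6056*I)
Q(J)*T = (-4*(-20)²)*(I*√13) = (-4*400)*(I*√13) = -1600*I*√13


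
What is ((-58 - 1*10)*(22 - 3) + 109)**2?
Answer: 1399489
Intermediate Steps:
((-58 - 1*10)*(22 - 3) + 109)**2 = ((-58 - 10)*19 + 109)**2 = (-68*19 + 109)**2 = (-1292 + 109)**2 = (-1183)**2 = 1399489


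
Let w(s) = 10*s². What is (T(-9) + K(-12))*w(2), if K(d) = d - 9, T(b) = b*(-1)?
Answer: -480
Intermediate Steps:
T(b) = -b
K(d) = -9 + d
(T(-9) + K(-12))*w(2) = (-1*(-9) + (-9 - 12))*(10*2²) = (9 - 21)*(10*4) = -12*40 = -480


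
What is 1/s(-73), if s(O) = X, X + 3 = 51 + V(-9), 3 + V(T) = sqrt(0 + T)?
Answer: 5/226 - I/678 ≈ 0.022124 - 0.0014749*I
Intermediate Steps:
V(T) = -3 + sqrt(T) (V(T) = -3 + sqrt(0 + T) = -3 + sqrt(T))
X = 45 + 3*I (X = -3 + (51 + (-3 + sqrt(-9))) = -3 + (51 + (-3 + 3*I)) = -3 + (48 + 3*I) = 45 + 3*I ≈ 45.0 + 3.0*I)
s(O) = 45 + 3*I
1/s(-73) = 1/(45 + 3*I) = (45 - 3*I)/2034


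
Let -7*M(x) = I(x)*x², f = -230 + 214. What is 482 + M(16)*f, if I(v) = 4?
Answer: 19758/7 ≈ 2822.6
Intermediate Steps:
f = -16
M(x) = -4*x²/7
482 + M(16)*f = 482 - 4/7*16²*(-16) = 482 - 4/7*256*(-16) = 482 - 1024/7*(-16) = 482 + 16384/7 = 19758/7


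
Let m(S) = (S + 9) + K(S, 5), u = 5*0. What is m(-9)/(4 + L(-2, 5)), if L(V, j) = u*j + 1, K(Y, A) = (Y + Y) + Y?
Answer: -27/5 ≈ -5.4000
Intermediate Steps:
K(Y, A) = 3*Y (K(Y, A) = 2*Y + Y = 3*Y)
u = 0
L(V, j) = 1 (L(V, j) = 0*j + 1 = 0 + 1 = 1)
m(S) = 9 + 4*S (m(S) = (S + 9) + 3*S = (9 + S) + 3*S = 9 + 4*S)
m(-9)/(4 + L(-2, 5)) = (9 + 4*(-9))/(4 + 1) = (9 - 36)/5 = (⅕)*(-27) = -27/5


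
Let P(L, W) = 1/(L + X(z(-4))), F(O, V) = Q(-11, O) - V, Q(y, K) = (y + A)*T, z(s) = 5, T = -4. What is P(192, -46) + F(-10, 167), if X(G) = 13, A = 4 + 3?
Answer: -30954/205 ≈ -151.00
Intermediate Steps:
A = 7
Q(y, K) = -28 - 4*y (Q(y, K) = (y + 7)*(-4) = (7 + y)*(-4) = -28 - 4*y)
F(O, V) = 16 - V (F(O, V) = (-28 - 4*(-11)) - V = (-28 + 44) - V = 16 - V)
P(L, W) = 1/(13 + L) (P(L, W) = 1/(L + 13) = 1/(13 + L))
P(192, -46) + F(-10, 167) = 1/(13 + 192) + (16 - 1*167) = 1/205 + (16 - 167) = 1/205 - 151 = -30954/205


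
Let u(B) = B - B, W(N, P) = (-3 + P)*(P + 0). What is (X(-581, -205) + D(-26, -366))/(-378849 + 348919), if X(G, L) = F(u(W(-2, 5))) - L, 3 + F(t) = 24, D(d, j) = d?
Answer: -20/2993 ≈ -0.0066823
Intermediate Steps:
W(N, P) = P*(-3 + P) (W(N, P) = (-3 + P)*P = P*(-3 + P))
u(B) = 0
F(t) = 21 (F(t) = -3 + 24 = 21)
X(G, L) = 21 - L
(X(-581, -205) + D(-26, -366))/(-378849 + 348919) = ((21 - 1*(-205)) - 26)/(-378849 + 348919) = ((21 + 205) - 26)/(-29930) = (226 - 26)*(-1/29930) = 200*(-1/29930) = -20/2993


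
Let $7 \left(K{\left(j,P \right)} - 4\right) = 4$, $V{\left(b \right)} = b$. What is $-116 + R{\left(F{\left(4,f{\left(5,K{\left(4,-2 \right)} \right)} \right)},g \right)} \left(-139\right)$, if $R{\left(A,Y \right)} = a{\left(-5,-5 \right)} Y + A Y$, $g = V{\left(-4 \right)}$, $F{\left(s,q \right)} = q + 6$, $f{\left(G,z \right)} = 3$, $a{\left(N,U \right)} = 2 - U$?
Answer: $8780$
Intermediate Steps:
$K{\left(j,P \right)} = \frac{32}{7}$ ($K{\left(j,P \right)} = 4 + \frac{1}{7} \cdot 4 = 4 + \frac{4}{7} = \frac{32}{7}$)
$F{\left(s,q \right)} = 6 + q$
$g = -4$
$R{\left(A,Y \right)} = 7 Y + A Y$ ($R{\left(A,Y \right)} = \left(2 - -5\right) Y + A Y = \left(2 + 5\right) Y + A Y = 7 Y + A Y$)
$-116 + R{\left(F{\left(4,f{\left(5,K{\left(4,-2 \right)} \right)} \right)},g \right)} \left(-139\right) = -116 + - 4 \left(7 + \left(6 + 3\right)\right) \left(-139\right) = -116 + - 4 \left(7 + 9\right) \left(-139\right) = -116 + \left(-4\right) 16 \left(-139\right) = -116 - -8896 = -116 + 8896 = 8780$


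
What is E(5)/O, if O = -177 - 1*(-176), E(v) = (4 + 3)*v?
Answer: -35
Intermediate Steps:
E(v) = 7*v
O = -1 (O = -177 + 176 = -1)
E(5)/O = (7*5)/(-1) = 35*(-1) = -35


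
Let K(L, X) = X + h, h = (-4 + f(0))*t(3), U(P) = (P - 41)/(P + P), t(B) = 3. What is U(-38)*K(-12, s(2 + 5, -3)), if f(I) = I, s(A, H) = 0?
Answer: -237/19 ≈ -12.474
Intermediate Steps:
U(P) = (-41 + P)/(2*P) (U(P) = (-41 + P)/((2*P)) = (-41 + P)*(1/(2*P)) = (-41 + P)/(2*P))
h = -12 (h = (-4 + 0)*3 = -4*3 = -12)
K(L, X) = -12 + X (K(L, X) = X - 12 = -12 + X)
U(-38)*K(-12, s(2 + 5, -3)) = ((1/2)*(-41 - 38)/(-38))*(-12 + 0) = ((1/2)*(-1/38)*(-79))*(-12) = (79/76)*(-12) = -237/19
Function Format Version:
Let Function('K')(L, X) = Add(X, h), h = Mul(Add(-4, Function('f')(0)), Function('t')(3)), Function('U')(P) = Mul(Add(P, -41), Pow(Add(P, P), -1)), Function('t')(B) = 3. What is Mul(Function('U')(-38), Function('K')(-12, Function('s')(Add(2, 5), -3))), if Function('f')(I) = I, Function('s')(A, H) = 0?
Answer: Rational(-237, 19) ≈ -12.474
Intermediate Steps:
Function('U')(P) = Mul(Rational(1, 2), Pow(P, -1), Add(-41, P)) (Function('U')(P) = Mul(Add(-41, P), Pow(Mul(2, P), -1)) = Mul(Add(-41, P), Mul(Rational(1, 2), Pow(P, -1))) = Mul(Rational(1, 2), Pow(P, -1), Add(-41, P)))
h = -12 (h = Mul(Add(-4, 0), 3) = Mul(-4, 3) = -12)
Function('K')(L, X) = Add(-12, X) (Function('K')(L, X) = Add(X, -12) = Add(-12, X))
Mul(Function('U')(-38), Function('K')(-12, Function('s')(Add(2, 5), -3))) = Mul(Mul(Rational(1, 2), Pow(-38, -1), Add(-41, -38)), Add(-12, 0)) = Mul(Mul(Rational(1, 2), Rational(-1, 38), -79), -12) = Mul(Rational(79, 76), -12) = Rational(-237, 19)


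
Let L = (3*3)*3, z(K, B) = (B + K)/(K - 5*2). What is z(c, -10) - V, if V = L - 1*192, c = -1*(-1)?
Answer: 166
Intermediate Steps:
c = 1
z(K, B) = (B + K)/(-10 + K) (z(K, B) = (B + K)/(K - 10) = (B + K)/(-10 + K))
L = 27 (L = 9*3 = 27)
V = -165 (V = 27 - 1*192 = 27 - 192 = -165)
z(c, -10) - V = (-10 + 1)/(-10 + 1) - 1*(-165) = -9/(-9) + 165 = -1/9*(-9) + 165 = 1 + 165 = 166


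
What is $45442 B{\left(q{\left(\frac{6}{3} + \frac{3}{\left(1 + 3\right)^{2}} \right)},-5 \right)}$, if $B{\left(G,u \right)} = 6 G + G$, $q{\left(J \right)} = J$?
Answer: $\frac{5566645}{8} \approx 6.9583 \cdot 10^{5}$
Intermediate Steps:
$B{\left(G,u \right)} = 7 G$
$45442 B{\left(q{\left(\frac{6}{3} + \frac{3}{\left(1 + 3\right)^{2}} \right)},-5 \right)} = 45442 \cdot 7 \left(\frac{6}{3} + \frac{3}{\left(1 + 3\right)^{2}}\right) = 45442 \cdot 7 \left(6 \cdot \frac{1}{3} + \frac{3}{4^{2}}\right) = 45442 \cdot 7 \left(2 + \frac{3}{16}\right) = 45442 \cdot 7 \cdot \frac{35}{16} = 45442 \cdot \frac{245}{16} = \frac{5566645}{8}$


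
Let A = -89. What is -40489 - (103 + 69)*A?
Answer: -25181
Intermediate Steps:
-40489 - (103 + 69)*A = -40489 - (103 + 69)*(-89) = -40489 - 172*(-89) = -40489 - 1*(-15308) = -40489 + 15308 = -25181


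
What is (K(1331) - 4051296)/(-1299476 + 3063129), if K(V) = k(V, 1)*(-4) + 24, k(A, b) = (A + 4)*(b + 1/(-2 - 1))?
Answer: -4054832/1763653 ≈ -2.2991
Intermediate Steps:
k(A, b) = (4 + A)*(-1/3 + b) (k(A, b) = (4 + A)*(b + 1/(-3)) = (4 + A)*(b - 1/3) = (4 + A)*(-1/3 + b))
K(V) = 40/3 - 8*V/3 (K(V) = (-4/3 + 4*1 - V/3 + V*1)*(-4) + 24 = (-4/3 + 4 - V/3 + V)*(-4) + 24 = (8/3 + 2*V/3)*(-4) + 24 = (-32/3 - 8*V/3) + 24 = 40/3 - 8*V/3)
(K(1331) - 4051296)/(-1299476 + 3063129) = ((40/3 - 8/3*1331) - 4051296)/(-1299476 + 3063129) = ((40/3 - 10648/3) - 4051296)/1763653 = (-3536 - 4051296)*(1/1763653) = -4054832*1/1763653 = -4054832/1763653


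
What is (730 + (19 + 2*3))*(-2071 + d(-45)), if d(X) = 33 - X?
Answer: -1504715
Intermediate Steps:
(730 + (19 + 2*3))*(-2071 + d(-45)) = (730 + (19 + 2*3))*(-2071 + (33 - 1*(-45))) = (730 + (19 + 6))*(-2071 + (33 + 45)) = (730 + 25)*(-2071 + 78) = 755*(-1993) = -1504715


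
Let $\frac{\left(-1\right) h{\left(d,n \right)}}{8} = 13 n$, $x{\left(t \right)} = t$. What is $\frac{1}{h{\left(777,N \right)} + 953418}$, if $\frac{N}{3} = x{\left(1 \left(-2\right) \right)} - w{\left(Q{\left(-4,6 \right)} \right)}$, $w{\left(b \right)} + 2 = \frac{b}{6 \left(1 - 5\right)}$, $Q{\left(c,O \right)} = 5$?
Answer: $\frac{1}{953353} \approx 1.0489 \cdot 10^{-6}$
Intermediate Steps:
$w{\left(b \right)} = -2 - \frac{b}{24}$ ($w{\left(b \right)} = -2 + \frac{b}{6 \left(1 - 5\right)} = -2 + \frac{b}{6 \left(-4\right)} = -2 + \frac{b}{-24} = -2 + b \left(- \frac{1}{24}\right) = -2 - \frac{b}{24}$)
$N = \frac{5}{8}$ ($N = 3 \left(1 \left(-2\right) - \left(-2 - \frac{5}{24}\right)\right) = 3 \left(-2 - \left(-2 - \frac{5}{24}\right)\right) = 3 \left(-2 - - \frac{53}{24}\right) = 3 \left(-2 + \frac{53}{24}\right) = 3 \cdot \frac{5}{24} = \frac{5}{8} \approx 0.625$)
$h{\left(d,n \right)} = - 104 n$ ($h{\left(d,n \right)} = - 8 \cdot 13 n = - 104 n$)
$\frac{1}{h{\left(777,N \right)} + 953418} = \frac{1}{\left(-104\right) \frac{5}{8} + 953418} = \frac{1}{-65 + 953418} = \frac{1}{953353}$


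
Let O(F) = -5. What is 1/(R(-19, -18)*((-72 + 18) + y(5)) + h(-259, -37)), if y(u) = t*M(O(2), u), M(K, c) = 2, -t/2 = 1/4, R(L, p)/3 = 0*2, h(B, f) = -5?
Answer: -⅕ ≈ -0.20000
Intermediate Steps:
R(L, p) = 0 (R(L, p) = 3*(0*2) = 3*0 = 0)
t = -½ (t = -2/4 = -2*¼ = -½ ≈ -0.50000)
y(u) = -1 (y(u) = -½*2 = -1)
1/(R(-19, -18)*((-72 + 18) + y(5)) + h(-259, -37)) = 1/(0*((-72 + 18) - 1) - 5) = 1/(0*(-54 - 1) - 5) = 1/(0*(-55) - 5) = 1/(0 - 5) = 1/(-5) = -⅕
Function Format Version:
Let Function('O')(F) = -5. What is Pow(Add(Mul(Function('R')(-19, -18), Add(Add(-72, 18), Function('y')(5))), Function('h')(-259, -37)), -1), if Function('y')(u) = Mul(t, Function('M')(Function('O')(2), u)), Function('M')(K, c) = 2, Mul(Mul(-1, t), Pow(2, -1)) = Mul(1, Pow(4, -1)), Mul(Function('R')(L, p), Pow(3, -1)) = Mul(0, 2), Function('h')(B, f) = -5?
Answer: Rational(-1, 5) ≈ -0.20000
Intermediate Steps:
Function('R')(L, p) = 0 (Function('R')(L, p) = Mul(3, Mul(0, 2)) = Mul(3, 0) = 0)
t = Rational(-1, 2) (t = Mul(-2, Mul(1, Pow(4, -1))) = Mul(-2, Mul(1, Rational(1, 4))) = Mul(-2, Rational(1, 4)) = Rational(-1, 2) ≈ -0.50000)
Function('y')(u) = -1 (Function('y')(u) = Mul(Rational(-1, 2), 2) = -1)
Pow(Add(Mul(Function('R')(-19, -18), Add(Add(-72, 18), Function('y')(5))), Function('h')(-259, -37)), -1) = Pow(Add(Mul(0, Add(Add(-72, 18), -1)), -5), -1) = Pow(Add(Mul(0, Add(-54, -1)), -5), -1) = Pow(Add(Mul(0, -55), -5), -1) = Pow(Add(0, -5), -1) = Pow(-5, -1) = Rational(-1, 5)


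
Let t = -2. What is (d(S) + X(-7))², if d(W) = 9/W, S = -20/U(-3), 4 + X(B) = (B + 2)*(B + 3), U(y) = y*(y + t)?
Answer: 1369/16 ≈ 85.563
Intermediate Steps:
U(y) = y*(-2 + y) (U(y) = y*(y - 2) = y*(-2 + y))
X(B) = -4 + (2 + B)*(3 + B) (X(B) = -4 + (B + 2)*(B + 3) = -4 + (2 + B)*(3 + B))
S = -4/3 (S = -20*(-1/(3*(-2 - 3))) = -20/((-3*(-5))) = -20/15 = -20*1/15 = -4/3 ≈ -1.3333)
(d(S) + X(-7))² = (9/(-4/3) + (2 + (-7)² + 5*(-7)))² = (9*(-¾) + (2 + 49 - 35))² = (-27/4 + 16)² = (37/4)² = 1369/16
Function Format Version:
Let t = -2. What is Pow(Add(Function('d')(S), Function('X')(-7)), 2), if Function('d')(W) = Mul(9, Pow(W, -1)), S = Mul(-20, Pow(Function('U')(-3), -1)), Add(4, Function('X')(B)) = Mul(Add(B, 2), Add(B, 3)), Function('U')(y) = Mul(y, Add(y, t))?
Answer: Rational(1369, 16) ≈ 85.563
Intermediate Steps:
Function('U')(y) = Mul(y, Add(-2, y)) (Function('U')(y) = Mul(y, Add(y, -2)) = Mul(y, Add(-2, y)))
Function('X')(B) = Add(-4, Mul(Add(2, B), Add(3, B))) (Function('X')(B) = Add(-4, Mul(Add(B, 2), Add(B, 3))) = Add(-4, Mul(Add(2, B), Add(3, B))))
S = Rational(-4, 3) (S = Mul(-20, Pow(Mul(-3, Add(-2, -3)), -1)) = Mul(-20, Pow(Mul(-3, -5), -1)) = Mul(-20, Pow(15, -1)) = Mul(-20, Rational(1, 15)) = Rational(-4, 3) ≈ -1.3333)
Pow(Add(Function('d')(S), Function('X')(-7)), 2) = Pow(Add(Mul(9, Pow(Rational(-4, 3), -1)), Add(2, Pow(-7, 2), Mul(5, -7))), 2) = Pow(Add(Mul(9, Rational(-3, 4)), Add(2, 49, -35)), 2) = Pow(Add(Rational(-27, 4), 16), 2) = Pow(Rational(37, 4), 2) = Rational(1369, 16)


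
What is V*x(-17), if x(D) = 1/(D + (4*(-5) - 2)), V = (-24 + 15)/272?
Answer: 3/3536 ≈ 0.00084842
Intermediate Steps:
V = -9/272 (V = -9*1/272 = -9/272 ≈ -0.033088)
x(D) = 1/(-22 + D) (x(D) = 1/(D + (-20 - 2)) = 1/(D - 22) = 1/(-22 + D))
V*x(-17) = -9/(272*(-22 - 17)) = -9/272/(-39) = -9/272*(-1/39) = 3/3536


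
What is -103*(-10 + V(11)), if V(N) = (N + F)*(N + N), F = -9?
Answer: -3502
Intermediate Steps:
V(N) = 2*N*(-9 + N) (V(N) = (N - 9)*(N + N) = (-9 + N)*(2*N) = 2*N*(-9 + N))
-103*(-10 + V(11)) = -103*(-10 + 2*11*(-9 + 11)) = -103*(-10 + 2*11*2) = -103*(-10 + 44) = -103*34 = -3502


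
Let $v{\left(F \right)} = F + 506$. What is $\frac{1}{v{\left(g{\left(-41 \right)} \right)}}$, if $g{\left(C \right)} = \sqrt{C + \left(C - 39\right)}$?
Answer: $\frac{46}{23287} - \frac{i}{23287} \approx 0.0019754 - 4.2942 \cdot 10^{-5} i$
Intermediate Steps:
$g{\left(C \right)} = \sqrt{-39 + 2 C}$ ($g{\left(C \right)} = \sqrt{C + \left(-39 + C\right)} = \sqrt{-39 + 2 C}$)
$v{\left(F \right)} = 506 + F$
$\frac{1}{v{\left(g{\left(-41 \right)} \right)}} = \frac{1}{506 + \sqrt{-39 + 2 \left(-41\right)}} = \frac{1}{506 + \sqrt{-39 - 82}} = \frac{1}{506 + \sqrt{-121}} = \frac{1}{506 + 11 i} = \frac{506 - 11 i}{256157}$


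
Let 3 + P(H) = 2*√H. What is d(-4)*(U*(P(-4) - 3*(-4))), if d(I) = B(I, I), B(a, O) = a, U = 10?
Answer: -360 - 160*I ≈ -360.0 - 160.0*I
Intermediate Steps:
P(H) = -3 + 2*√H
d(I) = I
d(-4)*(U*(P(-4) - 3*(-4))) = -40*((-3 + 2*√(-4)) - 3*(-4)) = -40*((-3 + 2*(2*I)) + 12) = -40*((-3 + 4*I) + 12) = -40*(9 + 4*I) = -4*(90 + 40*I) = -360 - 160*I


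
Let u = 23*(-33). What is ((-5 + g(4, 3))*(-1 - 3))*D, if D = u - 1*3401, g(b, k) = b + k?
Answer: 33280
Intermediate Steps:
u = -759
D = -4160 (D = -759 - 1*3401 = -759 - 3401 = -4160)
((-5 + g(4, 3))*(-1 - 3))*D = ((-5 + (4 + 3))*(-1 - 3))*(-4160) = ((-5 + 7)*(-4))*(-4160) = (2*(-4))*(-4160) = -8*(-4160) = 33280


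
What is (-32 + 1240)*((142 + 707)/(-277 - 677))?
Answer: -170932/159 ≈ -1075.0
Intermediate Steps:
(-32 + 1240)*((142 + 707)/(-277 - 677)) = 1208*(849/(-954)) = 1208*(849*(-1/954)) = 1208*(-283/318) = -170932/159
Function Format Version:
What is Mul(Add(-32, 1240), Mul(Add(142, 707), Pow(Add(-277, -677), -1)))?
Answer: Rational(-170932, 159) ≈ -1075.0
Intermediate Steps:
Mul(Add(-32, 1240), Mul(Add(142, 707), Pow(Add(-277, -677), -1))) = Mul(1208, Mul(849, Pow(-954, -1))) = Mul(1208, Mul(849, Rational(-1, 954))) = Mul(1208, Rational(-283, 318)) = Rational(-170932, 159)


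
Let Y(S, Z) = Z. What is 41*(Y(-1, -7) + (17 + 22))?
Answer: 1312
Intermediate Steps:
41*(Y(-1, -7) + (17 + 22)) = 41*(-7 + (17 + 22)) = 41*(-7 + 39) = 41*32 = 1312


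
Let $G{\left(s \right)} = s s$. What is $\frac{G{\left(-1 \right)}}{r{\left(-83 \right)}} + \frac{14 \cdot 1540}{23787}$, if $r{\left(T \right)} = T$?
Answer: $\frac{1765693}{1974321} \approx 0.89433$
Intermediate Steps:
$G{\left(s \right)} = s^{2}$
$\frac{G{\left(-1 \right)}}{r{\left(-83 \right)}} + \frac{14 \cdot 1540}{23787} = \frac{\left(-1\right)^{2}}{-83} + \frac{14 \cdot 1540}{23787} = 1 \left(- \frac{1}{83}\right) + 21560 \cdot \frac{1}{23787} = - \frac{1}{83} + \frac{21560}{23787} = \frac{1765693}{1974321}$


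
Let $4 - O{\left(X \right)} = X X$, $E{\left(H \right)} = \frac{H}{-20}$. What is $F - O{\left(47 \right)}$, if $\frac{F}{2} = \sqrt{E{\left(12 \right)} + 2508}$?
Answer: $2205 + \frac{6 \sqrt{6965}}{5} \approx 2305.1$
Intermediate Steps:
$E{\left(H \right)} = - \frac{H}{20}$ ($E{\left(H \right)} = H \left(- \frac{1}{20}\right) = - \frac{H}{20}$)
$O{\left(X \right)} = 4 - X^{2}$ ($O{\left(X \right)} = 4 - X X = 4 - X^{2}$)
$F = \frac{6 \sqrt{6965}}{5}$ ($F = 2 \sqrt{\left(- \frac{1}{20}\right) 12 + 2508} = 2 \sqrt{- \frac{3}{5} + 2508} = 2 \sqrt{\frac{12537}{5}} = 2 \frac{3 \sqrt{6965}}{5} = \frac{6 \sqrt{6965}}{5} \approx 100.15$)
$F - O{\left(47 \right)} = \frac{6 \sqrt{6965}}{5} - \left(4 - 47^{2}\right) = \frac{6 \sqrt{6965}}{5} - \left(4 - 2209\right) = \frac{6 \sqrt{6965}}{5} - -2205 = \frac{6 \sqrt{6965}}{5} + 2205 = 2205 + \frac{6 \sqrt{6965}}{5}$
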